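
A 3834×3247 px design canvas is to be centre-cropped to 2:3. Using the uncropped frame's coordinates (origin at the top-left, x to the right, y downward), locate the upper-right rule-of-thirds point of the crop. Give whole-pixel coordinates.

x = 2278 px, y = 1082 px

3834/3247 > 2/3, so the 2:3 crop keeps the full height 3247 and trims width to 3247 × 2/3 = 2164.67 px.
Left offset = (3834 − 2164.67)/2 = 834.67 px; top offset = 0.
Upper-right is two-thirds across and one-third down within the crop:
x = 834.67 + 2 × 2164.67/3 ≈ 2278; y = 0.00 + 1 × 3247.00/3 ≈ 1082.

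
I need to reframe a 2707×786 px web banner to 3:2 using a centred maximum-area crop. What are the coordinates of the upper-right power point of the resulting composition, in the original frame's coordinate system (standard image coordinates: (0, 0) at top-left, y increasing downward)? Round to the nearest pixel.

(1550, 262)

2707/786 > 3/2, so the 3:2 crop keeps the full height 786 and trims width to 786 × 3/2 = 1179.00 px.
Left offset = (2707 − 1179.00)/2 = 764.00 px; top offset = 0.
Upper-right is two-thirds across and one-third down within the crop:
x = 764.00 + 2 × 1179.00/3 ≈ 1550; y = 0.00 + 1 × 786.00/3 ≈ 262.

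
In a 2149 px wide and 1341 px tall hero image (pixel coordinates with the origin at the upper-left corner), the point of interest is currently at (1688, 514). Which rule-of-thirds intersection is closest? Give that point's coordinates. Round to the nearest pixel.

(1433, 447)

Third lines: x ∈ {716, 1433}, y ∈ {447, 894}.
1688 is closer to x = 1433; 514 is closer to y = 447.
So the nearest intersection is the upper-right power point.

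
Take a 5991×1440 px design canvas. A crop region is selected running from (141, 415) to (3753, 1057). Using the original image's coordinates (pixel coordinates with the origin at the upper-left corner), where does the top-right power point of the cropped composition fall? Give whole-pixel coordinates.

Crop width = 3753 − 141 = 3612 px; one third is 1204.00 px.
Crop height = 1057 − 415 = 642 px; one third is 214.00 px.
The top-right point is two-thirds across and one-third down within the crop:
x = 141 + 2 × 1204.00 ≈ 2549; y = 415 + 1 × 214.00 ≈ 629.

x = 2549 px, y = 629 px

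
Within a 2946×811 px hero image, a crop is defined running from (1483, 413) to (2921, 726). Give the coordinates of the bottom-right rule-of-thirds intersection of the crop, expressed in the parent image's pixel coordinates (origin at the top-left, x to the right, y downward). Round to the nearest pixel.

Crop width = 2921 − 1483 = 1438 px; one third is 479.33 px.
Crop height = 726 − 413 = 313 px; one third is 104.33 px.
The bottom-right point is two-thirds across and two-thirds down within the crop:
x = 1483 + 2 × 479.33 ≈ 2442; y = 413 + 2 × 104.33 ≈ 622.

x = 2442 px, y = 622 px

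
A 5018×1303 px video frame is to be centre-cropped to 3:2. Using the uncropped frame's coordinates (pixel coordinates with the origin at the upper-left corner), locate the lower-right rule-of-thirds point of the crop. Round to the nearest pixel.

5018/1303 > 3/2, so the 3:2 crop keeps the full height 1303 and trims width to 1303 × 3/2 = 1954.50 px.
Left offset = (5018 − 1954.50)/2 = 1531.75 px; top offset = 0.
Lower-right is two-thirds across and two-thirds down within the crop:
x = 1531.75 + 2 × 1954.50/3 ≈ 2835; y = 0.00 + 2 × 1303.00/3 ≈ 869.

x = 2835 px, y = 869 px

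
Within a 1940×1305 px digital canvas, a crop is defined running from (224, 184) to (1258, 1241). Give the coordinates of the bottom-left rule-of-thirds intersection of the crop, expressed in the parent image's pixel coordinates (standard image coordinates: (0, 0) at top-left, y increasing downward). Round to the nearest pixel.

Crop width = 1258 − 224 = 1034 px; one third is 344.67 px.
Crop height = 1241 − 184 = 1057 px; one third is 352.33 px.
The bottom-left point is one-third across and two-thirds down within the crop:
x = 224 + 1 × 344.67 ≈ 569; y = 184 + 2 × 352.33 ≈ 889.

x = 569 px, y = 889 px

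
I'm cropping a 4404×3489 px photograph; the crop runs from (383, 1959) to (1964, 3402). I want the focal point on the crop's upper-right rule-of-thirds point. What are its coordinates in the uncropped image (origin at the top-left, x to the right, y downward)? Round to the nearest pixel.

x = 1437 px, y = 2440 px

Crop width = 1964 − 383 = 1581 px; one third is 527.00 px.
Crop height = 3402 − 1959 = 1443 px; one third is 481.00 px.
The upper-right point is two-thirds across and one-third down within the crop:
x = 383 + 2 × 527.00 ≈ 1437; y = 1959 + 1 × 481.00 ≈ 2440.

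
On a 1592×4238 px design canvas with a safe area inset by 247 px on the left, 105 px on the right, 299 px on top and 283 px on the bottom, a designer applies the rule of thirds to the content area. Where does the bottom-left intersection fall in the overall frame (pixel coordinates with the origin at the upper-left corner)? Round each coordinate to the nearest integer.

Content width = 1592 − 247 − 105 = 1240 px; content height = 4238 − 299 − 283 = 3656 px.
Bottom-left is one-third across and two-thirds down within the content area.
x = 247 + 1 × 1240/3 = 247 + 413.33 ≈ 660
y = 299 + 2 × 3656/3 = 299 + 2437.33 ≈ 2736

x = 660 px, y = 2736 px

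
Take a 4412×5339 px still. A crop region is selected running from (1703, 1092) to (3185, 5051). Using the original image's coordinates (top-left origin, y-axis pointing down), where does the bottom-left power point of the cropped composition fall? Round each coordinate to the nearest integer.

Crop width = 3185 − 1703 = 1482 px; one third is 494.00 px.
Crop height = 5051 − 1092 = 3959 px; one third is 1319.67 px.
The bottom-left point is one-third across and two-thirds down within the crop:
x = 1703 + 1 × 494.00 ≈ 2197; y = 1092 + 2 × 1319.67 ≈ 3731.

x = 2197 px, y = 3731 px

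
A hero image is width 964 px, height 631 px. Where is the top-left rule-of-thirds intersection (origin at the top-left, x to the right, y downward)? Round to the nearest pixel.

The top-left point sits one-third of the way across and one-third of the way down.
x = 1 × 964/3 ≈ 321; y = 1 × 631/3 ≈ 210.

x = 321 px, y = 210 px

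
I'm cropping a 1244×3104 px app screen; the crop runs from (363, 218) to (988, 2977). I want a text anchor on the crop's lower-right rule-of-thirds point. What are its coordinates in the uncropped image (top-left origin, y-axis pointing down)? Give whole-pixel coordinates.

x = 780 px, y = 2057 px

Crop width = 988 − 363 = 625 px; one third is 208.33 px.
Crop height = 2977 − 218 = 2759 px; one third is 919.67 px.
The lower-right point is two-thirds across and two-thirds down within the crop:
x = 363 + 2 × 208.33 ≈ 780; y = 218 + 2 × 919.67 ≈ 2057.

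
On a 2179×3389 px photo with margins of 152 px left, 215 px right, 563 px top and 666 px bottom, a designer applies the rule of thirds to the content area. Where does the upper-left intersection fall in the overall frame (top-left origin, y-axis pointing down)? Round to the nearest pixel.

Content width = 2179 − 152 − 215 = 1812 px; content height = 3389 − 563 − 666 = 2160 px.
Upper-left is one-third across and one-third down within the content area.
x = 152 + 1 × 1812/3 = 152 + 604.00 ≈ 756
y = 563 + 1 × 2160/3 = 563 + 720.00 ≈ 1283

(756, 1283)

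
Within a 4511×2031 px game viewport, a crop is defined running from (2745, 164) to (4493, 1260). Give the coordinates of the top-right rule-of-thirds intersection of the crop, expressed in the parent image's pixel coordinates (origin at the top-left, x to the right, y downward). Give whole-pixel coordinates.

Crop width = 4493 − 2745 = 1748 px; one third is 582.67 px.
Crop height = 1260 − 164 = 1096 px; one third is 365.33 px.
The top-right point is two-thirds across and one-third down within the crop:
x = 2745 + 2 × 582.67 ≈ 3910; y = 164 + 1 × 365.33 ≈ 529.

(3910, 529)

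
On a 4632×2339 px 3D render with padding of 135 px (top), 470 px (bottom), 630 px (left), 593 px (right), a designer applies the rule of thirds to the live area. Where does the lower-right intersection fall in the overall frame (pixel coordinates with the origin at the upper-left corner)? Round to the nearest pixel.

(2903, 1291)

Content width = 4632 − 630 − 593 = 3409 px; content height = 2339 − 135 − 470 = 1734 px.
Lower-right is two-thirds across and two-thirds down within the live area.
x = 630 + 2 × 3409/3 = 630 + 2272.67 ≈ 2903
y = 135 + 2 × 1734/3 = 135 + 1156.00 ≈ 1291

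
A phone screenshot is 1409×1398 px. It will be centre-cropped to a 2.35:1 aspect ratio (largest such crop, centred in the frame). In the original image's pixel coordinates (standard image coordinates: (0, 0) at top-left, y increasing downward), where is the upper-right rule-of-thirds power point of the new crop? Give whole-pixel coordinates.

(939, 599)

1409/1398 < 2.35/1, so the 2.35:1 crop keeps the full width 1409 and trims height to 1409 × 1/2.35 = 599.57 px.
Top offset = (1398 − 599.57)/2 = 399.21 px; left offset = 0.
Upper-right is two-thirds across and one-third down within the crop:
x = 0.00 + 2 × 1409.00/3 ≈ 939; y = 399.21 + 1 × 599.57/3 ≈ 599.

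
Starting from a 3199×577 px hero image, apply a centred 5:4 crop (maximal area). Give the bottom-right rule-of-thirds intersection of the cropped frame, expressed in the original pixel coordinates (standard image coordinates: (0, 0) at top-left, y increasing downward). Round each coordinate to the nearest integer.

(1720, 385)

3199/577 > 5/4, so the 5:4 crop keeps the full height 577 and trims width to 577 × 5/4 = 721.25 px.
Left offset = (3199 − 721.25)/2 = 1238.88 px; top offset = 0.
Bottom-right is two-thirds across and two-thirds down within the crop:
x = 1238.88 + 2 × 721.25/3 ≈ 1720; y = 0.00 + 2 × 577.00/3 ≈ 385.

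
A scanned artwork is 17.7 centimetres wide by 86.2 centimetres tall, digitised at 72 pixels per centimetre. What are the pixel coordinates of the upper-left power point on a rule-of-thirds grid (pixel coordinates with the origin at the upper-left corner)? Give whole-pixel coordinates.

In pixels the canvas is 17.7 × 72 = 1274.4 wide and 86.2 × 72 = 6206.4 tall.
The upper-left point is one-third across and one-third down:
x = 1 × 1274.4/3 ≈ 425; y = 1 × 6206.4/3 ≈ 2069.

(425, 2069)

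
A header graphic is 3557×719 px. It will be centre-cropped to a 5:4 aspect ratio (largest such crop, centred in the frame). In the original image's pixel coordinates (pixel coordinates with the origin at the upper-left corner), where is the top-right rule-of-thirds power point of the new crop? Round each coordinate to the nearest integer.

3557/719 > 5/4, so the 5:4 crop keeps the full height 719 and trims width to 719 × 5/4 = 898.75 px.
Left offset = (3557 − 898.75)/2 = 1329.12 px; top offset = 0.
Top-right is two-thirds across and one-third down within the crop:
x = 1329.12 + 2 × 898.75/3 ≈ 1928; y = 0.00 + 1 × 719.00/3 ≈ 240.

(1928, 240)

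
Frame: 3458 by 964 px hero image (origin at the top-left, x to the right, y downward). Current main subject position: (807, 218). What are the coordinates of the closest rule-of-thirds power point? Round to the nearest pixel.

x = 1153 px, y = 321 px

Third lines: x ∈ {1153, 2305}, y ∈ {321, 643}.
807 is closer to x = 1153; 218 is closer to y = 321.
So the nearest intersection is the upper-left power point.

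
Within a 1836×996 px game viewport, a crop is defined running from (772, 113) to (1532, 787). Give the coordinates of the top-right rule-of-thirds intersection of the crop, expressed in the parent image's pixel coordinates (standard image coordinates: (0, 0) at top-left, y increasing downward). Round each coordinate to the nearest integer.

x = 1279 px, y = 338 px

Crop width = 1532 − 772 = 760 px; one third is 253.33 px.
Crop height = 787 − 113 = 674 px; one third is 224.67 px.
The top-right point is two-thirds across and one-third down within the crop:
x = 772 + 2 × 253.33 ≈ 1279; y = 113 + 1 × 224.67 ≈ 338.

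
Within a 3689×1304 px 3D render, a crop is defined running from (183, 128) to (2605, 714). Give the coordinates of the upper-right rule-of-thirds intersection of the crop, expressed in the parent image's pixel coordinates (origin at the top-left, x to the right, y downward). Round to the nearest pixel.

(1798, 323)

Crop width = 2605 − 183 = 2422 px; one third is 807.33 px.
Crop height = 714 − 128 = 586 px; one third is 195.33 px.
The upper-right point is two-thirds across and one-third down within the crop:
x = 183 + 2 × 807.33 ≈ 1798; y = 128 + 1 × 195.33 ≈ 323.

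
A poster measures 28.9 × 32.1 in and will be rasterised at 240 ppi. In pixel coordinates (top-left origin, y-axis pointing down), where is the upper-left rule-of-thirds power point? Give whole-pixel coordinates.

(2312, 2568)

In pixels the canvas is 28.9 × 240 = 6936 wide and 32.1 × 240 = 7704 tall.
The upper-left point is one-third across and one-third down:
x = 1 × 6936/3 ≈ 2312; y = 1 × 7704/3 ≈ 2568.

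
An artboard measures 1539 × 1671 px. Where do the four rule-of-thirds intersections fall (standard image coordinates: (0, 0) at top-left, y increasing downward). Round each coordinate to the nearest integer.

One third of 1539 is 513; one third of 1671 is 557.
Vertical third lines at x = 513 and x = 1026; horizontal third lines at y = 557 and y = 1114.

(513, 557), (1026, 557), (513, 1114), (1026, 1114)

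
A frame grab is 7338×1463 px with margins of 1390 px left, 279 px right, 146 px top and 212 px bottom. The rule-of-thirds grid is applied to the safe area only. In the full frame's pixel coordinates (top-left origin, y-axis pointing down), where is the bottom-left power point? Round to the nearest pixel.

x = 3280 px, y = 883 px

Content width = 7338 − 1390 − 279 = 5669 px; content height = 1463 − 146 − 212 = 1105 px.
Bottom-left is one-third across and two-thirds down within the safe area.
x = 1390 + 1 × 5669/3 = 1390 + 1889.67 ≈ 3280
y = 146 + 2 × 1105/3 = 146 + 736.67 ≈ 883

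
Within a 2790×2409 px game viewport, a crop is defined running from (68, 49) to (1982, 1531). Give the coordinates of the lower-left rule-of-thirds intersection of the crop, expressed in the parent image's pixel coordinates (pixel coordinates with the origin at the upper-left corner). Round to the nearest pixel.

Crop width = 1982 − 68 = 1914 px; one third is 638.00 px.
Crop height = 1531 − 49 = 1482 px; one third is 494.00 px.
The lower-left point is one-third across and two-thirds down within the crop:
x = 68 + 1 × 638.00 ≈ 706; y = 49 + 2 × 494.00 ≈ 1037.

(706, 1037)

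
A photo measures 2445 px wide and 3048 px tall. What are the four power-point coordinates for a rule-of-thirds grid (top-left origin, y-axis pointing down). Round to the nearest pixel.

One third of 2445 is 815; one third of 3048 is 1016.
Vertical third lines at x = 815 and x = 1630; horizontal third lines at y = 1016 and y = 2032.

(815, 1016), (1630, 1016), (815, 2032), (1630, 2032)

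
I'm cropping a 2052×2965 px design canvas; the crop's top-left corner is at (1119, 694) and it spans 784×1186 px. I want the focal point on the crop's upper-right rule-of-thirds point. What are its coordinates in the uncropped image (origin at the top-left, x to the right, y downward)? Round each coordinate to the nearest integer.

x = 1642 px, y = 1089 px

One third of the crop width 784 is 261.33 px.
One third of the crop height 1186 is 395.33 px.
The upper-right point is two-thirds across and one-third down within the crop:
x = 1119 + 2 × 261.33 ≈ 1642; y = 694 + 1 × 395.33 ≈ 1089.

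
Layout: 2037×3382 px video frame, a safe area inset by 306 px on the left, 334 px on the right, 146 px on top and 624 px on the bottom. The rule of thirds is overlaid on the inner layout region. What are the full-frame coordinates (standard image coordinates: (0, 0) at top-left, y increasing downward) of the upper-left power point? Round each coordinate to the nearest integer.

(772, 1017)

Content width = 2037 − 306 − 334 = 1397 px; content height = 3382 − 146 − 624 = 2612 px.
Upper-left is one-third across and one-third down within the inner layout region.
x = 306 + 1 × 1397/3 = 306 + 465.67 ≈ 772
y = 146 + 1 × 2612/3 = 146 + 870.67 ≈ 1017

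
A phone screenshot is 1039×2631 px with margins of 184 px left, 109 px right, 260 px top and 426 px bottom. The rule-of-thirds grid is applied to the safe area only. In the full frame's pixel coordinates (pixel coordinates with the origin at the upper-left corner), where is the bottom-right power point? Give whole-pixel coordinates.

Content width = 1039 − 184 − 109 = 746 px; content height = 2631 − 260 − 426 = 1945 px.
Bottom-right is two-thirds across and two-thirds down within the safe area.
x = 184 + 2 × 746/3 = 184 + 497.33 ≈ 681
y = 260 + 2 × 1945/3 = 260 + 1296.67 ≈ 1557

x = 681 px, y = 1557 px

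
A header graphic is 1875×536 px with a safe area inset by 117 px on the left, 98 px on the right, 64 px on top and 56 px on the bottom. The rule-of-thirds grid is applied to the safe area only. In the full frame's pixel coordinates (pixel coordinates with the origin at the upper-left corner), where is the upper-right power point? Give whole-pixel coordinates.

Content width = 1875 − 117 − 98 = 1660 px; content height = 536 − 64 − 56 = 416 px.
Upper-right is two-thirds across and one-third down within the safe area.
x = 117 + 2 × 1660/3 = 117 + 1106.67 ≈ 1224
y = 64 + 1 × 416/3 = 64 + 138.67 ≈ 203

x = 1224 px, y = 203 px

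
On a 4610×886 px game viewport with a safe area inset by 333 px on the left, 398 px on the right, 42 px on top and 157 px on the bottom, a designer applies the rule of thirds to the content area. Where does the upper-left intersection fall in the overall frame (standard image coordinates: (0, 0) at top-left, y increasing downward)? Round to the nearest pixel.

Content width = 4610 − 333 − 398 = 3879 px; content height = 886 − 42 − 157 = 687 px.
Upper-left is one-third across and one-third down within the content area.
x = 333 + 1 × 3879/3 = 333 + 1293.00 ≈ 1626
y = 42 + 1 × 687/3 = 42 + 229.00 ≈ 271

x = 1626 px, y = 271 px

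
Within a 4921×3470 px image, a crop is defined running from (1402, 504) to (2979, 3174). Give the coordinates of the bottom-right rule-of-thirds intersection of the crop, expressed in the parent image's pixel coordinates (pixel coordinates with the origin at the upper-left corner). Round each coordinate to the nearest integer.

Crop width = 2979 − 1402 = 1577 px; one third is 525.67 px.
Crop height = 3174 − 504 = 2670 px; one third is 890.00 px.
The bottom-right point is two-thirds across and two-thirds down within the crop:
x = 1402 + 2 × 525.67 ≈ 2453; y = 504 + 2 × 890.00 ≈ 2284.

x = 2453 px, y = 2284 px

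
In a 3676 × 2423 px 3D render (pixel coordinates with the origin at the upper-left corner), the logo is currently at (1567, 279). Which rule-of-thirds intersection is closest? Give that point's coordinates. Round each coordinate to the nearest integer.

(1225, 808)

Third lines: x ∈ {1225, 2451}, y ∈ {808, 1615}.
1567 is closer to x = 1225; 279 is closer to y = 808.
So the nearest intersection is the upper-left power point.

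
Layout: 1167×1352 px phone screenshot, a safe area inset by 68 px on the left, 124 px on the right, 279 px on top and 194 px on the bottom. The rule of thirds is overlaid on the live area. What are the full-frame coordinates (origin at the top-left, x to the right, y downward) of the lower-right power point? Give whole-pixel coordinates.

Content width = 1167 − 68 − 124 = 975 px; content height = 1352 − 279 − 194 = 879 px.
Lower-right is two-thirds across and two-thirds down within the live area.
x = 68 + 2 × 975/3 = 68 + 650.00 ≈ 718
y = 279 + 2 × 879/3 = 279 + 586.00 ≈ 865

(718, 865)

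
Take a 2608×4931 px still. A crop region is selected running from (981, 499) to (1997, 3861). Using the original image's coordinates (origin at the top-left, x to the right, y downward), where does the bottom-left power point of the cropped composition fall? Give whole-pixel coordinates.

Crop width = 1997 − 981 = 1016 px; one third is 338.67 px.
Crop height = 3861 − 499 = 3362 px; one third is 1120.67 px.
The bottom-left point is one-third across and two-thirds down within the crop:
x = 981 + 1 × 338.67 ≈ 1320; y = 499 + 2 × 1120.67 ≈ 2740.

x = 1320 px, y = 2740 px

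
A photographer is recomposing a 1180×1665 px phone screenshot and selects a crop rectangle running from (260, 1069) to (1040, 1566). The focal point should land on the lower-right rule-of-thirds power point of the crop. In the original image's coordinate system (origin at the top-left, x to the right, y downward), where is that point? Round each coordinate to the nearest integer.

x = 780 px, y = 1400 px

Crop width = 1040 − 260 = 780 px; one third is 260.00 px.
Crop height = 1566 − 1069 = 497 px; one third is 165.67 px.
The lower-right point is two-thirds across and two-thirds down within the crop:
x = 260 + 2 × 260.00 ≈ 780; y = 1069 + 2 × 165.67 ≈ 1400.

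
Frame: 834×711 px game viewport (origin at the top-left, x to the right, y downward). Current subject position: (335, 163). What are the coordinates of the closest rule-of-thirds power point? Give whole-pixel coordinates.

Third lines: x ∈ {278, 556}, y ∈ {237, 474}.
335 is closer to x = 278; 163 is closer to y = 237.
So the nearest intersection is the upper-left power point.

x = 278 px, y = 237 px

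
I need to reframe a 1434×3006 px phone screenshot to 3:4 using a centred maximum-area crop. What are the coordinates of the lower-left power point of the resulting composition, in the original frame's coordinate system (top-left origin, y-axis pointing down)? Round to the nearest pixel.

1434/3006 < 3/4, so the 3:4 crop keeps the full width 1434 and trims height to 1434 × 4/3 = 1912.00 px.
Top offset = (3006 − 1912.00)/2 = 547.00 px; left offset = 0.
Lower-left is one-third across and two-thirds down within the crop:
x = 0.00 + 1 × 1434.00/3 ≈ 478; y = 547.00 + 2 × 1912.00/3 ≈ 1822.

x = 478 px, y = 1822 px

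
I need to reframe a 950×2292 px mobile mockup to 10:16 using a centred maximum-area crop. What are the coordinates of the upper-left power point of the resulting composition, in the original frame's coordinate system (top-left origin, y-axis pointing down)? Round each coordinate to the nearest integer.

(317, 893)

950/2292 < 10/16, so the 10:16 crop keeps the full width 950 and trims height to 950 × 16/10 = 1520.00 px.
Top offset = (2292 − 1520.00)/2 = 386.00 px; left offset = 0.
Upper-left is one-third across and one-third down within the crop:
x = 0.00 + 1 × 950.00/3 ≈ 317; y = 386.00 + 1 × 1520.00/3 ≈ 893.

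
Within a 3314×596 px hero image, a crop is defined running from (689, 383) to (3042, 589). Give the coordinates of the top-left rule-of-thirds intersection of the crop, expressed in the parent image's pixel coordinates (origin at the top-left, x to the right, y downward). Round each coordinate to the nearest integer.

x = 1473 px, y = 452 px

Crop width = 3042 − 689 = 2353 px; one third is 784.33 px.
Crop height = 589 − 383 = 206 px; one third is 68.67 px.
The top-left point is one-third across and one-third down within the crop:
x = 689 + 1 × 784.33 ≈ 1473; y = 383 + 1 × 68.67 ≈ 452.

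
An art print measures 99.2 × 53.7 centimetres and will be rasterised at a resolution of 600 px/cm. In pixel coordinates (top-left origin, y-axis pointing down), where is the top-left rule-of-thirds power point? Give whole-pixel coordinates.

In pixels the canvas is 99.2 × 600 = 59520 wide and 53.7 × 600 = 32220 tall.
The top-left point is one-third across and one-third down:
x = 1 × 59520/3 ≈ 19840; y = 1 × 32220/3 ≈ 10740.

x = 19840 px, y = 10740 px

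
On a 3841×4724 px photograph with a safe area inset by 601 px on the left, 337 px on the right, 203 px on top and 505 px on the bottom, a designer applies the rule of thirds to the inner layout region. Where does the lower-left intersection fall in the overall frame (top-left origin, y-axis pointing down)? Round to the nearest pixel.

(1569, 2880)

Content width = 3841 − 601 − 337 = 2903 px; content height = 4724 − 203 − 505 = 4016 px.
Lower-left is one-third across and two-thirds down within the inner layout region.
x = 601 + 1 × 2903/3 = 601 + 967.67 ≈ 1569
y = 203 + 2 × 4016/3 = 203 + 2677.33 ≈ 2880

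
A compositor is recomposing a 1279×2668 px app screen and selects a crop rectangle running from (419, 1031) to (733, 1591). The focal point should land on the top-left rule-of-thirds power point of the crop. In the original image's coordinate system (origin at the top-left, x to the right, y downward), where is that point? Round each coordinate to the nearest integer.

Crop width = 733 − 419 = 314 px; one third is 104.67 px.
Crop height = 1591 − 1031 = 560 px; one third is 186.67 px.
The top-left point is one-third across and one-third down within the crop:
x = 419 + 1 × 104.67 ≈ 524; y = 1031 + 1 × 186.67 ≈ 1218.

(524, 1218)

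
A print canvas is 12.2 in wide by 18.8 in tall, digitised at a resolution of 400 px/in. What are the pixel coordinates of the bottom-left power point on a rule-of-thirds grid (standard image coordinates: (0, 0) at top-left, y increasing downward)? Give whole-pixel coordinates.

(1627, 5013)

In pixels the canvas is 12.2 × 400 = 4880 wide and 18.8 × 400 = 7520 tall.
The bottom-left point is one-third across and two-thirds down:
x = 1 × 4880/3 ≈ 1627; y = 2 × 7520/3 ≈ 5013.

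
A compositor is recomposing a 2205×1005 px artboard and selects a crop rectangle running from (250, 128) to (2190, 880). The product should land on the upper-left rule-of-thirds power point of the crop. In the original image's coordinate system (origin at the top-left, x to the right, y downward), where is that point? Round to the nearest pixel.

x = 897 px, y = 379 px

Crop width = 2190 − 250 = 1940 px; one third is 646.67 px.
Crop height = 880 − 128 = 752 px; one third is 250.67 px.
The upper-left point is one-third across and one-third down within the crop:
x = 250 + 1 × 646.67 ≈ 897; y = 128 + 1 × 250.67 ≈ 379.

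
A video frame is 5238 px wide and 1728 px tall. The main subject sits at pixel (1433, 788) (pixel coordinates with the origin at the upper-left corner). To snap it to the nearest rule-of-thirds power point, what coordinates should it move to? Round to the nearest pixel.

x = 1746 px, y = 576 px

Third lines: x ∈ {1746, 3492}, y ∈ {576, 1152}.
1433 is closer to x = 1746; 788 is closer to y = 576.
So the nearest intersection is the upper-left power point.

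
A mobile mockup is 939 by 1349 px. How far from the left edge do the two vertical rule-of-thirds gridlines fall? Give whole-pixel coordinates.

939 / 3 = 313, so the vertical lines sit at one and two thirds of 939.

x = 313 px and x = 626 px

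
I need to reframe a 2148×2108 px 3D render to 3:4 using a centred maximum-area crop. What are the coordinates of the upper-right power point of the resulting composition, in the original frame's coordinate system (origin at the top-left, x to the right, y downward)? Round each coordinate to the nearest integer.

(1338, 703)

2148/2108 > 3/4, so the 3:4 crop keeps the full height 2108 and trims width to 2108 × 3/4 = 1581.00 px.
Left offset = (2148 − 1581.00)/2 = 283.50 px; top offset = 0.
Upper-right is two-thirds across and one-third down within the crop:
x = 283.50 + 2 × 1581.00/3 ≈ 1338; y = 0.00 + 1 × 2108.00/3 ≈ 703.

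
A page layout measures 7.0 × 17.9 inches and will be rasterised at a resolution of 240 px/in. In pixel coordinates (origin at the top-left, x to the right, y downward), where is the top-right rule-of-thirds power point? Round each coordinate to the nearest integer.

In pixels the canvas is 7.0 × 240 = 1680 wide and 17.9 × 240 = 4296 tall.
The top-right point is two-thirds across and one-third down:
x = 2 × 1680/3 ≈ 1120; y = 1 × 4296/3 ≈ 1432.

(1120, 1432)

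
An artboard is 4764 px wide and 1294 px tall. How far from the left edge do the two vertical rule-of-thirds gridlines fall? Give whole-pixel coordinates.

x = 1588 px and x = 3176 px

4764 / 3 = 1588, so the vertical lines sit at one and two thirds of 4764.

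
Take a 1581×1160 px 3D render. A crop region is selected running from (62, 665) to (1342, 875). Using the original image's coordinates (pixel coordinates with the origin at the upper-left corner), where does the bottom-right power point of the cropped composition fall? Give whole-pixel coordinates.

Crop width = 1342 − 62 = 1280 px; one third is 426.67 px.
Crop height = 875 − 665 = 210 px; one third is 70.00 px.
The bottom-right point is two-thirds across and two-thirds down within the crop:
x = 62 + 2 × 426.67 ≈ 915; y = 665 + 2 × 70.00 ≈ 805.

(915, 805)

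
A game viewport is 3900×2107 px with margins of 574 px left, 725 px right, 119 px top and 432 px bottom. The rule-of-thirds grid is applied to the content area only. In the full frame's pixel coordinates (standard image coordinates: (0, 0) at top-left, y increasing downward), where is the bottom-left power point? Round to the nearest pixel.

(1441, 1156)

Content width = 3900 − 574 − 725 = 2601 px; content height = 2107 − 119 − 432 = 1556 px.
Bottom-left is one-third across and two-thirds down within the content area.
x = 574 + 1 × 2601/3 = 574 + 867.00 ≈ 1441
y = 119 + 2 × 1556/3 = 119 + 1037.33 ≈ 1156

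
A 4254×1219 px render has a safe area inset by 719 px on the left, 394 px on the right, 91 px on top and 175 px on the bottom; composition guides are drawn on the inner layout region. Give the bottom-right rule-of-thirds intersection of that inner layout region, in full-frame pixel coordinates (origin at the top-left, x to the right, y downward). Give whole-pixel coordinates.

Content width = 4254 − 719 − 394 = 3141 px; content height = 1219 − 91 − 175 = 953 px.
Bottom-right is two-thirds across and two-thirds down within the inner layout region.
x = 719 + 2 × 3141/3 = 719 + 2094.00 ≈ 2813
y = 91 + 2 × 953/3 = 91 + 635.33 ≈ 726

x = 2813 px, y = 726 px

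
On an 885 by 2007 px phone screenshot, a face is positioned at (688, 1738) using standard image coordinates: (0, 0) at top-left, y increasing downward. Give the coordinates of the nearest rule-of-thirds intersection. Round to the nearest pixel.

Third lines: x ∈ {295, 590}, y ∈ {669, 1338}.
688 is closer to x = 590; 1738 is closer to y = 1338.
So the nearest intersection is the lower-right power point.

x = 590 px, y = 1338 px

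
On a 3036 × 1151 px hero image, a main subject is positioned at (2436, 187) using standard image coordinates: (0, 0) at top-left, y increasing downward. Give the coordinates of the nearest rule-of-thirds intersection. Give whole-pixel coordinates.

Third lines: x ∈ {1012, 2024}, y ∈ {384, 767}.
2436 is closer to x = 2024; 187 is closer to y = 384.
So the nearest intersection is the upper-right power point.

x = 2024 px, y = 384 px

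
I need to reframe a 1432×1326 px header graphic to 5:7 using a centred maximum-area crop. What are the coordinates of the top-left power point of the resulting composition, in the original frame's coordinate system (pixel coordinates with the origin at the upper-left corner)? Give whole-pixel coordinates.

(558, 442)

1432/1326 > 5/7, so the 5:7 crop keeps the full height 1326 and trims width to 1326 × 5/7 = 947.14 px.
Left offset = (1432 − 947.14)/2 = 242.43 px; top offset = 0.
Top-left is one-third across and one-third down within the crop:
x = 242.43 + 1 × 947.14/3 ≈ 558; y = 0.00 + 1 × 1326.00/3 ≈ 442.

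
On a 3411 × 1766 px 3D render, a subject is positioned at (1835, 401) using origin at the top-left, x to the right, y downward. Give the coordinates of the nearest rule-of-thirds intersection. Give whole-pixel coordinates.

(2274, 589)

Third lines: x ∈ {1137, 2274}, y ∈ {589, 1177}.
1835 is closer to x = 2274; 401 is closer to y = 589.
So the nearest intersection is the upper-right power point.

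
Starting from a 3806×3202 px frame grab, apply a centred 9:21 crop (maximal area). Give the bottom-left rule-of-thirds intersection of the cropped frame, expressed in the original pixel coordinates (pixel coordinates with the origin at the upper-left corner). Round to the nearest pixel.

x = 1674 px, y = 2135 px

3806/3202 > 9/21, so the 9:21 crop keeps the full height 3202 and trims width to 3202 × 9/21 = 1372.29 px.
Left offset = (3806 − 1372.29)/2 = 1216.86 px; top offset = 0.
Bottom-left is one-third across and two-thirds down within the crop:
x = 1216.86 + 1 × 1372.29/3 ≈ 1674; y = 0.00 + 2 × 3202.00/3 ≈ 2135.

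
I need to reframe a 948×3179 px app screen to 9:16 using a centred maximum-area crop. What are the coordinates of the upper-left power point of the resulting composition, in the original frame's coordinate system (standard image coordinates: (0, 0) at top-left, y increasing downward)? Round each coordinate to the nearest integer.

948/3179 < 9/16, so the 9:16 crop keeps the full width 948 and trims height to 948 × 16/9 = 1685.33 px.
Top offset = (3179 − 1685.33)/2 = 746.83 px; left offset = 0.
Upper-left is one-third across and one-third down within the crop:
x = 0.00 + 1 × 948.00/3 ≈ 316; y = 746.83 + 1 × 1685.33/3 ≈ 1309.

(316, 1309)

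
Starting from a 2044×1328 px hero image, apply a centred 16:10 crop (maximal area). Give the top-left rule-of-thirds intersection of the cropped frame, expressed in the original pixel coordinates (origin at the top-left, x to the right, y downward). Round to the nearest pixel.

x = 681 px, y = 451 px

2044/1328 < 16/10, so the 16:10 crop keeps the full width 2044 and trims height to 2044 × 10/16 = 1277.50 px.
Top offset = (1328 − 1277.50)/2 = 25.25 px; left offset = 0.
Top-left is one-third across and one-third down within the crop:
x = 0.00 + 1 × 2044.00/3 ≈ 681; y = 25.25 + 1 × 1277.50/3 ≈ 451.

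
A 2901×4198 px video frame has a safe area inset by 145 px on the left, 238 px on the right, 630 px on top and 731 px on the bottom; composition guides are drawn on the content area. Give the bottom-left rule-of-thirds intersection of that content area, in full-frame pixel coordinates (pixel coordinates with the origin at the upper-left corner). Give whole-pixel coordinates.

x = 984 px, y = 2521 px

Content width = 2901 − 145 − 238 = 2518 px; content height = 4198 − 630 − 731 = 2837 px.
Bottom-left is one-third across and two-thirds down within the content area.
x = 145 + 1 × 2518/3 = 145 + 839.33 ≈ 984
y = 630 + 2 × 2837/3 = 630 + 1891.33 ≈ 2521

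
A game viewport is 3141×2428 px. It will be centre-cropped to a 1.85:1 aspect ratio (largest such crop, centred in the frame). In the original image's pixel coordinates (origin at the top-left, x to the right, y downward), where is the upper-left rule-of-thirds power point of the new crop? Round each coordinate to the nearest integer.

(1047, 931)

3141/2428 < 1.85/1, so the 1.85:1 crop keeps the full width 3141 and trims height to 3141 × 1/1.85 = 1697.84 px.
Top offset = (2428 − 1697.84)/2 = 365.08 px; left offset = 0.
Upper-left is one-third across and one-third down within the crop:
x = 0.00 + 1 × 3141.00/3 ≈ 1047; y = 365.08 + 1 × 1697.84/3 ≈ 931.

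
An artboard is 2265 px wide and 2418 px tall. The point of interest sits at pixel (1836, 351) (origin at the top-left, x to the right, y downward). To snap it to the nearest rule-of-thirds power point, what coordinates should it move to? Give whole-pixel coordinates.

(1510, 806)

Third lines: x ∈ {755, 1510}, y ∈ {806, 1612}.
1836 is closer to x = 1510; 351 is closer to y = 806.
So the nearest intersection is the upper-right power point.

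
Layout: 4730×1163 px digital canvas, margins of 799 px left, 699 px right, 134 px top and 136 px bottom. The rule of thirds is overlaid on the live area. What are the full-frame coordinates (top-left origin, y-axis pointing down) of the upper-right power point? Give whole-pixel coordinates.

(2954, 432)

Content width = 4730 − 799 − 699 = 3232 px; content height = 1163 − 134 − 136 = 893 px.
Upper-right is two-thirds across and one-third down within the live area.
x = 799 + 2 × 3232/3 = 799 + 2154.67 ≈ 2954
y = 134 + 1 × 893/3 = 134 + 297.67 ≈ 432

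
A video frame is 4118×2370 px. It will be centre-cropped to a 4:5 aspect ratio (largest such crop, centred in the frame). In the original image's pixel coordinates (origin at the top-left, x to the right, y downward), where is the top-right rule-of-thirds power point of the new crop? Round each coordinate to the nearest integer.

4118/2370 > 4/5, so the 4:5 crop keeps the full height 2370 and trims width to 2370 × 4/5 = 1896.00 px.
Left offset = (4118 − 1896.00)/2 = 1111.00 px; top offset = 0.
Top-right is two-thirds across and one-third down within the crop:
x = 1111.00 + 2 × 1896.00/3 ≈ 2375; y = 0.00 + 1 × 2370.00/3 ≈ 790.

x = 2375 px, y = 790 px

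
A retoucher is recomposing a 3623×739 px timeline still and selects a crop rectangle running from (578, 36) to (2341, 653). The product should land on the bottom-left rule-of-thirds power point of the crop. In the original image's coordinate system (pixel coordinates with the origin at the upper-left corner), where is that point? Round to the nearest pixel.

Crop width = 2341 − 578 = 1763 px; one third is 587.67 px.
Crop height = 653 − 36 = 617 px; one third is 205.67 px.
The bottom-left point is one-third across and two-thirds down within the crop:
x = 578 + 1 × 587.67 ≈ 1166; y = 36 + 2 × 205.67 ≈ 447.

(1166, 447)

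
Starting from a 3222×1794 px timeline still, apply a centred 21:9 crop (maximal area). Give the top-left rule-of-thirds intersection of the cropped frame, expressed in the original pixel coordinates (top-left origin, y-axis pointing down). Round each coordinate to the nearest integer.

3222/1794 < 21/9, so the 21:9 crop keeps the full width 3222 and trims height to 3222 × 9/21 = 1380.86 px.
Top offset = (1794 − 1380.86)/2 = 206.57 px; left offset = 0.
Top-left is one-third across and one-third down within the crop:
x = 0.00 + 1 × 3222.00/3 ≈ 1074; y = 206.57 + 1 × 1380.86/3 ≈ 667.

x = 1074 px, y = 667 px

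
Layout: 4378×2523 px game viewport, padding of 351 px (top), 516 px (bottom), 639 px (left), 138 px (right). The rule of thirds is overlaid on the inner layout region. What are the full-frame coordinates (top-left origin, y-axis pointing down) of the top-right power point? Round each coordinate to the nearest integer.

(3040, 903)

Content width = 4378 − 639 − 138 = 3601 px; content height = 2523 − 351 − 516 = 1656 px.
Top-right is two-thirds across and one-third down within the inner layout region.
x = 639 + 2 × 3601/3 = 639 + 2400.67 ≈ 3040
y = 351 + 1 × 1656/3 = 351 + 552.00 ≈ 903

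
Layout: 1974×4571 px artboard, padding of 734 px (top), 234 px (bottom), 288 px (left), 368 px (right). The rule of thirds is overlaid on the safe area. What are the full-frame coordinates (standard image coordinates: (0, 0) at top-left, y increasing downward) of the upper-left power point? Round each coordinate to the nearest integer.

Content width = 1974 − 288 − 368 = 1318 px; content height = 4571 − 734 − 234 = 3603 px.
Upper-left is one-third across and one-third down within the safe area.
x = 288 + 1 × 1318/3 = 288 + 439.33 ≈ 727
y = 734 + 1 × 3603/3 = 734 + 1201.00 ≈ 1935

x = 727 px, y = 1935 px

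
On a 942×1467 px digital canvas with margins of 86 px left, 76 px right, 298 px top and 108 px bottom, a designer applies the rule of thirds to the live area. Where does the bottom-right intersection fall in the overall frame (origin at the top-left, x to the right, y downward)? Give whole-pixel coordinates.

Content width = 942 − 86 − 76 = 780 px; content height = 1467 − 298 − 108 = 1061 px.
Bottom-right is two-thirds across and two-thirds down within the live area.
x = 86 + 2 × 780/3 = 86 + 520.00 ≈ 606
y = 298 + 2 × 1061/3 = 298 + 707.33 ≈ 1005

(606, 1005)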